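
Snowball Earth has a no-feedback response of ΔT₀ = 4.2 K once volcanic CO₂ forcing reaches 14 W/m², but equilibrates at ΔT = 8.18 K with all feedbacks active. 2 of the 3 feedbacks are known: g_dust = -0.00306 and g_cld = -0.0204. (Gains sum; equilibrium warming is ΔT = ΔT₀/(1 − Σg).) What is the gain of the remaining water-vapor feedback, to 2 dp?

0.51

Amplification A = ΔT/ΔT₀ = 8.18/4.2 = 1.948.
Total gain g = 1 − 1/A = 1 − 1/1.948 = 0.4867.
Known gains sum to -0.00306 − 0.0204 = -0.02346.
g_wv = 0.4867 + 0.02346 = 0.51.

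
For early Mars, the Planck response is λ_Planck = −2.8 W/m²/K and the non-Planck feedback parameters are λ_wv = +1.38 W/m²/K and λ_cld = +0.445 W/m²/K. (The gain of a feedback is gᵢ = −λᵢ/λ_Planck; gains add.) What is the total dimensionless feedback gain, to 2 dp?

Convert to gains: g_wv = 1.38/2.8 = 0.4929; g_cld = 0.445/2.8 = 0.1589.
Total gain g = 0.6518.

0.65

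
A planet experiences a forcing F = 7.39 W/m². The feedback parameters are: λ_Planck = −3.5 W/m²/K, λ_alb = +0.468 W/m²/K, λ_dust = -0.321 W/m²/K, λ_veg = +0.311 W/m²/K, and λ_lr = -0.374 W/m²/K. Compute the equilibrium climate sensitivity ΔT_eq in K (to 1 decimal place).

Net feedback parameter λ = (−3.5) + (+0.468) + (-0.321) + (+0.311) + (-0.374) = -3.416 W/m²/K.
ΔT = −F/λ = −7.39/(-3.416) = 2.2 K.

2.2 K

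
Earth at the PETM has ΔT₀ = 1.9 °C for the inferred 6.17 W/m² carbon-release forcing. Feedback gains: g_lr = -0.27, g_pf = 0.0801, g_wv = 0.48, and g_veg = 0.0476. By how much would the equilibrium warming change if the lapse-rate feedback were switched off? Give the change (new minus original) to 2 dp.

1.97 °C

Original: g = 0.3377, ΔT = 1.9/(1−0.3377) = 2.8688 °C.
Without lapse-rate: g' = 0.6077, ΔT' = 1.9/(1−0.6077) = 4.8432 °C.
Change = 4.8432 − 2.8688 = 1.97 °C.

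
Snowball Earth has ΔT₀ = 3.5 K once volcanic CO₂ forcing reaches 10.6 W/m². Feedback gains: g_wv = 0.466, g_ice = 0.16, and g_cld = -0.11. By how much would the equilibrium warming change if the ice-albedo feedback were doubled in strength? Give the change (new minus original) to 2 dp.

Original: g = 0.516, ΔT = 3.5/(1−0.516) = 7.2314 K.
With doubled ice-albedo: g' = 0.676, ΔT' = 3.5/(1−0.676) = 10.8025 K.
Change = 10.8025 − 7.2314 = 3.57 K.

3.57 K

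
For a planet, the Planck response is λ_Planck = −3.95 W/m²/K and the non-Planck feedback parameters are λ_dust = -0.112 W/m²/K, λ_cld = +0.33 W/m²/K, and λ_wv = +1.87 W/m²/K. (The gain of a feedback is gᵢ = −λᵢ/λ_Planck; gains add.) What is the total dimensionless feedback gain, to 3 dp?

0.529

Convert to gains: g_dust = -0.112/3.95 = -0.02835; g_cld = 0.33/3.95 = 0.08354; g_wv = 1.87/3.95 = 0.4734.
Total gain g = 0.52859.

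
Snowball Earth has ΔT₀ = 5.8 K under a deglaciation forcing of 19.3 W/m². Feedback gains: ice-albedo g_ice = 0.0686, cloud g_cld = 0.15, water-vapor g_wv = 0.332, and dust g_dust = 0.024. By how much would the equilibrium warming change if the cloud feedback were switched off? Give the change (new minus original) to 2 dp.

Original: g = 0.5746, ΔT = 5.8/(1−0.5746) = 13.6342 K.
Without cloud: g' = 0.4246, ΔT' = 5.8/(1−0.4246) = 10.0799 K.
Change = 10.0799 − 13.6342 = -3.55 K.

-3.55 K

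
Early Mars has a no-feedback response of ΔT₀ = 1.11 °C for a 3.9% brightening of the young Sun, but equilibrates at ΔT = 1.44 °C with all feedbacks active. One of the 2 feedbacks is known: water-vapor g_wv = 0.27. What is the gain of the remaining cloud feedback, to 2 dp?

-0.04

Amplification A = ΔT/ΔT₀ = 1.44/1.11 = 1.297.
Total gain g = 1 − 1/A = 1 − 1/1.297 = 0.229.
The known gain is 0.27.
g_cld = 0.229 − 0.27 = -0.04.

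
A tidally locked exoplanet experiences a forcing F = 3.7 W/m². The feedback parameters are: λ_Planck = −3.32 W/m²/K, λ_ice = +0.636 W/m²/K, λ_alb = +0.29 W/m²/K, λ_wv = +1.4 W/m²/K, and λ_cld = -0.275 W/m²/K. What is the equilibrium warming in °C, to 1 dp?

2.9 °C

Net feedback parameter λ = (−3.32) + (+0.636) + (+0.29) + (+1.4) + (-0.275) = -1.269 W/m²/K.
ΔT = −F/λ = −3.7/(-1.269) = 2.9 °C.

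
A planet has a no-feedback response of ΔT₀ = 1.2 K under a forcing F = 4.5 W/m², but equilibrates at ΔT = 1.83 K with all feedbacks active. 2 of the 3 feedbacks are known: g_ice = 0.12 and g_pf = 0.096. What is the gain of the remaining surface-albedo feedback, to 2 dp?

Amplification A = ΔT/ΔT₀ = 1.83/1.2 = 1.525.
Total gain g = 1 − 1/A = 1 − 1/1.525 = 0.3443.
Known gains sum to 0.12 + 0.096 = 0.216.
g_alb = 0.3443 − 0.216 = 0.13.

0.13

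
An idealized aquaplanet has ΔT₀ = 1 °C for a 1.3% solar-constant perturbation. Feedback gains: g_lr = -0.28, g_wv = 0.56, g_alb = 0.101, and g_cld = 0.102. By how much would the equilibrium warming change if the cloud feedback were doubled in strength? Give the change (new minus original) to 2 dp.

0.48 °C

Original: g = 0.483, ΔT = 1/(1−0.483) = 1.9342 °C.
With doubled cloud: g' = 0.585, ΔT' = 1/(1−0.585) = 2.4096 °C.
Change = 2.4096 − 1.9342 = 0.48 °C.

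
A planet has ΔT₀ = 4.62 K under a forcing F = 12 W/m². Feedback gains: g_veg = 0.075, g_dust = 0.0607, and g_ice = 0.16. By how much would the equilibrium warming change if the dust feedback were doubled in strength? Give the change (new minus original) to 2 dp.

Original: g = 0.2957, ΔT = 4.62/(1−0.2957) = 6.5597 K.
With doubled dust: g' = 0.3564, ΔT' = 4.62/(1−0.3564) = 7.1784 K.
Change = 7.1784 − 6.5597 = 0.62 K.

0.62 K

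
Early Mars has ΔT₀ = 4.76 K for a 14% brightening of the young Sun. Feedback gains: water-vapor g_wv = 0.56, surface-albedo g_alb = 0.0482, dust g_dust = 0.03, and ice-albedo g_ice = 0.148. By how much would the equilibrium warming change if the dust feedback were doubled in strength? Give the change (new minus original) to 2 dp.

Original: g = 0.7862, ΔT = 4.76/(1−0.7862) = 22.2638 K.
With doubled dust: g' = 0.8162, ΔT' = 4.76/(1−0.8162) = 25.8977 K.
Change = 25.8977 − 22.2638 = 3.63 K.

3.63 K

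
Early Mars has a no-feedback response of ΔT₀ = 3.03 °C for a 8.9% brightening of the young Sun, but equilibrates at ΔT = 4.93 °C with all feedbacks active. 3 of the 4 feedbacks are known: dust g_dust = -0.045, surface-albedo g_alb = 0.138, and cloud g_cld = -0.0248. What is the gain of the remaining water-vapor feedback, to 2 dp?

0.32

Amplification A = ΔT/ΔT₀ = 4.93/3.03 = 1.627.
Total gain g = 1 − 1/A = 1 − 1/1.627 = 0.3854.
Known gains sum to -0.045 + 0.138 − 0.0248 = 0.0682.
g_wv = 0.3854 − 0.0682 = 0.32.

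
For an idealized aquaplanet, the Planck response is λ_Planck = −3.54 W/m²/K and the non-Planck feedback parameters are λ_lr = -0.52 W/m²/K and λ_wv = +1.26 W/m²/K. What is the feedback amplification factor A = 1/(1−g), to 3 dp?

Convert to gains: g_lr = -0.52/3.54 = -0.1469; g_wv = 1.26/3.54 = 0.3559.
Total gain g = 0.209.
A = 1/(1 − 0.209) = 1.264.

1.264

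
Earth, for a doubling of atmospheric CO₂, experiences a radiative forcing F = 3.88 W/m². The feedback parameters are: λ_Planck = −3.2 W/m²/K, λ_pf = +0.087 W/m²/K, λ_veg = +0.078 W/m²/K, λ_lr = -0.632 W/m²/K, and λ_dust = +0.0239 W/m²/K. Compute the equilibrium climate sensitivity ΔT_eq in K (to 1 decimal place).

Net feedback parameter λ = (−3.2) + (+0.087) + (+0.078) + (-0.632) + (+0.0239) = -3.6431 W/m²/K.
ΔT = −F/λ = −3.88/(-3.6431) = 1.1 K.

1.1 K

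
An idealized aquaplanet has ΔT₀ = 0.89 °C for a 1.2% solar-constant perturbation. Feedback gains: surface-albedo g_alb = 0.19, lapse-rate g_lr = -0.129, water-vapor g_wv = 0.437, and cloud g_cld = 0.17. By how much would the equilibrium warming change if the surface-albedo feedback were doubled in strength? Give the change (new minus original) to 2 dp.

3.59 °C

Original: g = 0.668, ΔT = 0.89/(1−0.668) = 2.6807 °C.
With doubled surface-albedo: g' = 0.858, ΔT' = 0.89/(1−0.858) = 6.2676 °C.
Change = 6.2676 − 2.6807 = 3.59 °C.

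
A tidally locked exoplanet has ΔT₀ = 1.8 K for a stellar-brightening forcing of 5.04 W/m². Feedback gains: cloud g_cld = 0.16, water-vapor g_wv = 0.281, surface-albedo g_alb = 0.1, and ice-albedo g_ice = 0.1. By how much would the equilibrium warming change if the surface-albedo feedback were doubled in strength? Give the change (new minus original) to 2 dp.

Original: g = 0.641, ΔT = 1.8/(1−0.641) = 5.0139 K.
With doubled surface-albedo: g' = 0.741, ΔT' = 1.8/(1−0.741) = 6.9498 K.
Change = 6.9498 − 5.0139 = 1.94 K.

1.94 K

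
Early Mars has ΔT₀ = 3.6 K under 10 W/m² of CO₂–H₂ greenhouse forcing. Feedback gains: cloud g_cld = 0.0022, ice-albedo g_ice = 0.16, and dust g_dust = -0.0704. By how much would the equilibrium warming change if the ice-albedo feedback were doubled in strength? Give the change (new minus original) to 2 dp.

0.85 K

Original: g = 0.0918, ΔT = 3.6/(1−0.0918) = 3.9639 K.
With doubled ice-albedo: g' = 0.2518, ΔT' = 3.6/(1−0.2518) = 4.8115 K.
Change = 4.8115 − 3.9639 = 0.85 K.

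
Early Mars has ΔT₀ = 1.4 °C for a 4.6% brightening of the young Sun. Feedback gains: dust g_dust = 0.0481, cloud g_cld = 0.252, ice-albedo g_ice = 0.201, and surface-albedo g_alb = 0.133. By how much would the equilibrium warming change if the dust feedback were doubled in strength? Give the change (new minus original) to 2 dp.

Original: g = 0.6341, ΔT = 1.4/(1−0.6341) = 3.8262 °C.
With doubled dust: g' = 0.6822, ΔT' = 1.4/(1−0.6822) = 4.4053 °C.
Change = 4.4053 − 3.8262 = 0.58 °C.

0.58 °C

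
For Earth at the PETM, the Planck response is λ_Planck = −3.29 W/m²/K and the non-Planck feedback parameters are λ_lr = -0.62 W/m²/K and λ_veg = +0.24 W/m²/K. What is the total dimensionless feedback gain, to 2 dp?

-0.12

Convert to gains: g_lr = -0.62/3.29 = -0.1884; g_veg = 0.24/3.29 = 0.07295.
Total gain g = -0.11545.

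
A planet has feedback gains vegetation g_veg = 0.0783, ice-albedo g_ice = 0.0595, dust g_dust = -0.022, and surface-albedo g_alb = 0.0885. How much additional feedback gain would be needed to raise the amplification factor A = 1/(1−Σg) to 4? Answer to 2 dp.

0.55

Current total gain = 0.2043.
Target gain for A = 4: g* = 1 − 1/4 = 0.75.
Additional gain needed = 0.75 − 0.2043 = 0.55.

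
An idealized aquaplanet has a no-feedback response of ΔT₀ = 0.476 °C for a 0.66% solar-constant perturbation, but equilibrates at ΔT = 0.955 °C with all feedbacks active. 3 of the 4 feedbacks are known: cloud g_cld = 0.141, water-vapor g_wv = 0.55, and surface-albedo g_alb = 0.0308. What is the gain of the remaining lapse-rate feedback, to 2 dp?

Amplification A = ΔT/ΔT₀ = 0.955/0.476 = 2.006.
Total gain g = 1 − 1/A = 1 − 1/2.006 = 0.5015.
Known gains sum to 0.141 + 0.55 + 0.0308 = 0.7218.
g_lr = 0.5015 − 0.7218 = -0.22.

-0.22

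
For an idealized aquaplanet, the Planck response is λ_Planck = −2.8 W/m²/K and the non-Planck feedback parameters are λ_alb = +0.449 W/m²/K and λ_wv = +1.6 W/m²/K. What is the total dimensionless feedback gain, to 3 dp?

0.732

Convert to gains: g_alb = 0.449/2.8 = 0.1604; g_wv = 1.6/2.8 = 0.5714.
Total gain g = 0.7318.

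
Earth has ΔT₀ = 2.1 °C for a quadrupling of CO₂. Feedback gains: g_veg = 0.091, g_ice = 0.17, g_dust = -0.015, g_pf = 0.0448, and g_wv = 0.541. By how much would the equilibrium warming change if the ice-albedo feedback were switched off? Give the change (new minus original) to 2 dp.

-6.28 °C

Original: g = 0.8318, ΔT = 2.1/(1−0.8318) = 12.4851 °C.
Without ice-albedo: g' = 0.6618, ΔT' = 2.1/(1−0.6618) = 6.2093 °C.
Change = 6.2093 − 12.4851 = -6.28 °C.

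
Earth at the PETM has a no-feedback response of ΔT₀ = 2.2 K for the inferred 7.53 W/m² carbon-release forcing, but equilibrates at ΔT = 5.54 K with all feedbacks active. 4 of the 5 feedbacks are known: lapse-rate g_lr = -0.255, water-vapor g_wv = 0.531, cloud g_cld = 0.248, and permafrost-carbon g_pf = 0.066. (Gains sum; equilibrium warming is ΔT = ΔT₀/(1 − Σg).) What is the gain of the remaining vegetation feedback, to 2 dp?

Amplification A = ΔT/ΔT₀ = 5.54/2.2 = 2.518.
Total gain g = 1 − 1/A = 1 − 1/2.518 = 0.6029.
Known gains sum to -0.255 + 0.531 + 0.248 + 0.066 = 0.59.
g_veg = 0.6029 − 0.59 = 0.01.

0.01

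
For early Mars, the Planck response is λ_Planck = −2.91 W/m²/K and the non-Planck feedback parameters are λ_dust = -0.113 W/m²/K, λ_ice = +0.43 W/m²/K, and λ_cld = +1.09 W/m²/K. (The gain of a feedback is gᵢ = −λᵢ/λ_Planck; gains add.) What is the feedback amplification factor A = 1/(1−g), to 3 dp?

1.936

Convert to gains: g_dust = -0.113/2.91 = -0.03883; g_ice = 0.43/2.91 = 0.1478; g_cld = 1.09/2.91 = 0.3746.
Total gain g = 0.48357.
A = 1/(1 − 0.48357) = 1.936.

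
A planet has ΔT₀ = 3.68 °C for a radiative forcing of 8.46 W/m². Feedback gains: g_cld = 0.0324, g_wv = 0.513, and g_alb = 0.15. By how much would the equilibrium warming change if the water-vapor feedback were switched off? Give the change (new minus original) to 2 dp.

Original: g = 0.6954, ΔT = 3.68/(1−0.6954) = 12.0814 °C.
Without water-vapor: g' = 0.1824, ΔT' = 3.68/(1−0.1824) = 4.5010 °C.
Change = 4.5010 − 12.0814 = -7.58 °C.

-7.58 °C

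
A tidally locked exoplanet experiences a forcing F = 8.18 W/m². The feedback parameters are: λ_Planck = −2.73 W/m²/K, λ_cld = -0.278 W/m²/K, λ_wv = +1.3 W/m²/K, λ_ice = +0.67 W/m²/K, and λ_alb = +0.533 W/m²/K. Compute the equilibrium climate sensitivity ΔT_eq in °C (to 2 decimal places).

16.20 °C

Net feedback parameter λ = (−2.73) + (-0.278) + (+1.3) + (+0.67) + (+0.533) = -0.505 W/m²/K.
ΔT = −F/λ = −8.18/(-0.505) = 16.20 °C.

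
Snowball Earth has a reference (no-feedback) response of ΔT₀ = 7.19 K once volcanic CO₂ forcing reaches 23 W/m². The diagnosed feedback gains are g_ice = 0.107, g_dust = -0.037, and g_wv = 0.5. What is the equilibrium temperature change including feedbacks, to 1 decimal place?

16.7 K

Total gain g = 0.107 − 0.037 + 0.5 = 0.57.
Amplification A = 1/(1 − 0.57) = 2.326.
ΔT = 7.19 × 2.326 = 16.7 K.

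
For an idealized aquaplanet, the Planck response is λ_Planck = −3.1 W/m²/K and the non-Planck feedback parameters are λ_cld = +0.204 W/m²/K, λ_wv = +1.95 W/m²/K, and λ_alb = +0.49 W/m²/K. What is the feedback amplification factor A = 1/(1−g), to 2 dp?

Convert to gains: g_cld = 0.204/3.1 = 0.06581; g_wv = 1.95/3.1 = 0.629; g_alb = 0.49/3.1 = 0.1581.
Total gain g = 0.85291.
A = 1/(1 − 0.85291) = 6.80.

6.80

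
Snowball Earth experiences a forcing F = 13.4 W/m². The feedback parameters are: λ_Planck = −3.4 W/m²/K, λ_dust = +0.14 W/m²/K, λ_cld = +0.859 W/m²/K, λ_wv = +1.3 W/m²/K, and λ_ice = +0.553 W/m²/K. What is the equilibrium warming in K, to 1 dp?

Net feedback parameter λ = (−3.4) + (+0.14) + (+0.859) + (+1.3) + (+0.553) = -0.548 W/m²/K.
ΔT = −F/λ = −13.4/(-0.548) = 24.5 K.

24.5 K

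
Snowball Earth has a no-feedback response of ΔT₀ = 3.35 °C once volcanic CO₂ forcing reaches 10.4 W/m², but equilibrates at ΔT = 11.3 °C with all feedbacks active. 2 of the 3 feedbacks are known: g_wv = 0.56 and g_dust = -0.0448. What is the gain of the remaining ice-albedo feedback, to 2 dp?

Amplification A = ΔT/ΔT₀ = 11.3/3.35 = 3.373.
Total gain g = 1 − 1/A = 1 − 1/3.373 = 0.7035.
Known gains sum to 0.56 − 0.0448 = 0.5152.
g_ice = 0.7035 − 0.5152 = 0.19.

0.19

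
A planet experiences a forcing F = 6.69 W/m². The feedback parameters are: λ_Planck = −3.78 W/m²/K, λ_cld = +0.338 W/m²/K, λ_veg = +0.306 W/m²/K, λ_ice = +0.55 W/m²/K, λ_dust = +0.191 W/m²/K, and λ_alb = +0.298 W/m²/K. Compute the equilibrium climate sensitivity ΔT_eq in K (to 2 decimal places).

3.19 K

Net feedback parameter λ = (−3.78) + (+0.338) + (+0.306) + (+0.55) + (+0.191) + (+0.298) = -2.097 W/m²/K.
ΔT = −F/λ = −6.69/(-2.097) = 3.19 K.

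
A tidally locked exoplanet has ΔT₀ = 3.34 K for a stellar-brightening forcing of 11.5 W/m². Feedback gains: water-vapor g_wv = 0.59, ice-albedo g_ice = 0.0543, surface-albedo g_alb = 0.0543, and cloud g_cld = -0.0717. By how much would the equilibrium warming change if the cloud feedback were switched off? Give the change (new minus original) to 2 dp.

2.13 K

Original: g = 0.6269, ΔT = 3.34/(1−0.6269) = 8.9520 K.
Without cloud: g' = 0.6986, ΔT' = 3.34/(1−0.6986) = 11.0816 K.
Change = 11.0816 − 8.9520 = 2.13 K.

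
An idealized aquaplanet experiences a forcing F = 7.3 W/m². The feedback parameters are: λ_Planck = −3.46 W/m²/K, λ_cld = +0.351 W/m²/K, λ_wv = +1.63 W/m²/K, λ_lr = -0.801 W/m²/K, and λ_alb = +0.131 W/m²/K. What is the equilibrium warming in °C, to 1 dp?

Net feedback parameter λ = (−3.46) + (+0.351) + (+1.63) + (-0.801) + (+0.131) = -2.149 W/m²/K.
ΔT = −F/λ = −7.3/(-2.149) = 3.4 °C.

3.4 °C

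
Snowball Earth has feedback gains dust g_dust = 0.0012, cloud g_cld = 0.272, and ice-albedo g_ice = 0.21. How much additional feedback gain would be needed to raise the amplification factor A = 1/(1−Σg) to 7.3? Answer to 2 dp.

Current total gain = 0.4832.
Target gain for A = 7.3: g* = 1 − 1/7.3 = 0.863.
Additional gain needed = 0.863 − 0.4832 = 0.38.

0.38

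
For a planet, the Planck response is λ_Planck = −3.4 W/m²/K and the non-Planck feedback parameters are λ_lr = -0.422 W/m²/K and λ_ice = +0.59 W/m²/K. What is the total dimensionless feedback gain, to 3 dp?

0.049

Convert to gains: g_lr = -0.422/3.4 = -0.1241; g_ice = 0.59/3.4 = 0.1735.
Total gain g = 0.0494.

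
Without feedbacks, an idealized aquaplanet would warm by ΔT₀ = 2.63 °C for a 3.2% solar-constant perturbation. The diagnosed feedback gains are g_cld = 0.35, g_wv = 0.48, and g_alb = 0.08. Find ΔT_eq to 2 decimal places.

Total gain g = 0.35 + 0.48 + 0.08 = 0.91.
Amplification A = 1/(1 − 0.91) = 11.11.
ΔT = 2.63 × 11.11 = 29.22 °C.

29.22 °C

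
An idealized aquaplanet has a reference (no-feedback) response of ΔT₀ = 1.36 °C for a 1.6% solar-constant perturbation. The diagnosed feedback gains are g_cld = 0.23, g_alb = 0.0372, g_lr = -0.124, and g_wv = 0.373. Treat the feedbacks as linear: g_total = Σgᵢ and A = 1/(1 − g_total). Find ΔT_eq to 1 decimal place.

2.8 °C

Total gain g = 0.23 + 0.0372 − 0.124 + 0.373 = 0.5162.
Amplification A = 1/(1 − 0.5162) = 2.067.
ΔT = 1.36 × 2.067 = 2.8 °C.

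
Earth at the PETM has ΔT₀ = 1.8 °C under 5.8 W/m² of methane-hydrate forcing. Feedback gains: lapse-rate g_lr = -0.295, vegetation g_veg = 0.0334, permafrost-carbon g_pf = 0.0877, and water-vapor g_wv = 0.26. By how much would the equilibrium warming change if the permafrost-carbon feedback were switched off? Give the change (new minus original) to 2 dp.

Original: g = 0.0861, ΔT = 1.8/(1−0.0861) = 1.9696 °C.
Without permafrost-carbon: g' = -0.0016, ΔT' = 1.8/(1+0.0016) = 1.7971 °C.
Change = 1.7971 − 1.9696 = -0.17 °C.

-0.17 °C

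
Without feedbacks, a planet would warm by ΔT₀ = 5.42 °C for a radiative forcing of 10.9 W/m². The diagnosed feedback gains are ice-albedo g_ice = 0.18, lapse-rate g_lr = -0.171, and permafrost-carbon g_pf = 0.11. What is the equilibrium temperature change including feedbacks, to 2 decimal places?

Total gain g = 0.18 − 0.171 + 0.11 = 0.119.
Amplification A = 1/(1 − 0.119) = 1.135.
ΔT = 5.42 × 1.135 = 6.15 °C.

6.15 °C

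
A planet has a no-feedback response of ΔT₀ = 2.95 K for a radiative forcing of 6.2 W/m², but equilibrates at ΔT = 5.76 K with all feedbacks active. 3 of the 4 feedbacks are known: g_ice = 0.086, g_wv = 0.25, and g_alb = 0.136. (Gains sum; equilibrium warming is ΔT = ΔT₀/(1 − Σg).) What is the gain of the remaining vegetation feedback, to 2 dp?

Amplification A = ΔT/ΔT₀ = 5.76/2.95 = 1.953.
Total gain g = 1 − 1/A = 1 − 1/1.953 = 0.488.
Known gains sum to 0.086 + 0.25 + 0.136 = 0.472.
g_veg = 0.488 − 0.472 = 0.02.

0.02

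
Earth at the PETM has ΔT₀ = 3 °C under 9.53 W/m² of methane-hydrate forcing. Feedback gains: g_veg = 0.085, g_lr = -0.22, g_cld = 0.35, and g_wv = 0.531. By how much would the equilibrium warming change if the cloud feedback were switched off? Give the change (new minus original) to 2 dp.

-6.84 °C

Original: g = 0.746, ΔT = 3/(1−0.746) = 11.8110 °C.
Without cloud: g' = 0.396, ΔT' = 3/(1−0.396) = 4.9669 °C.
Change = 4.9669 − 11.8110 = -6.84 °C.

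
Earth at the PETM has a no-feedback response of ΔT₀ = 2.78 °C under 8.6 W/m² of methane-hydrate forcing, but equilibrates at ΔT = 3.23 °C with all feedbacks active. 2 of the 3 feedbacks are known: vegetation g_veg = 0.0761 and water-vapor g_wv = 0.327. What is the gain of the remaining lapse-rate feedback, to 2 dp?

Amplification A = ΔT/ΔT₀ = 3.23/2.78 = 1.162.
Total gain g = 1 − 1/A = 1 − 1/1.162 = 0.1394.
Known gains sum to 0.0761 + 0.327 = 0.4031.
g_lr = 0.1394 − 0.4031 = -0.26.

-0.26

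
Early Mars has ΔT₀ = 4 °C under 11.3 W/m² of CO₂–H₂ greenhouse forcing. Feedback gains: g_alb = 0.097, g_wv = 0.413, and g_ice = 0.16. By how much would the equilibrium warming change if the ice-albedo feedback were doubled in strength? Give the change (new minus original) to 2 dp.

11.41 °C

Original: g = 0.67, ΔT = 4/(1−0.67) = 12.1212 °C.
With doubled ice-albedo: g' = 0.83, ΔT' = 4/(1−0.83) = 23.5294 °C.
Change = 23.5294 − 12.1212 = 11.41 °C.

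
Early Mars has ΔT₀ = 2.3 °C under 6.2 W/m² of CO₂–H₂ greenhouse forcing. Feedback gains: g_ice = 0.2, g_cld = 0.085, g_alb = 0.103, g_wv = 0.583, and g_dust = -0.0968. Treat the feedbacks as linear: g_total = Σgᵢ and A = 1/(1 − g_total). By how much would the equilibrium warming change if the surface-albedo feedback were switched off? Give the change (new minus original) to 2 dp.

Original: g = 0.8742, ΔT = 2.3/(1−0.8742) = 18.2830 °C.
Without surface-albedo: g' = 0.7712, ΔT' = 2.3/(1−0.7712) = 10.0524 °C.
Change = 10.0524 − 18.2830 = -8.23 °C.

-8.23 °C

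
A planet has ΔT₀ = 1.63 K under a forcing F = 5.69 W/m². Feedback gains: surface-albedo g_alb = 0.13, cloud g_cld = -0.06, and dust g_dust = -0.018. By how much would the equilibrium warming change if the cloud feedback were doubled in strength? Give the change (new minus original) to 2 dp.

-0.10 K

Original: g = 0.052, ΔT = 1.63/(1−0.052) = 1.7194 K.
With doubled cloud: g' = -0.008, ΔT' = 1.63/(1+0.008) = 1.6171 K.
Change = 1.6171 − 1.7194 = -0.10 K.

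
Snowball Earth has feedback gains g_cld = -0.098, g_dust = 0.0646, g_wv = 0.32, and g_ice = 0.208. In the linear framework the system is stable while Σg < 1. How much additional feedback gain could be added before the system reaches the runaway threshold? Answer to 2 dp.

Current total gain = -0.098 + 0.0646 + 0.32 + 0.208 = 0.4946.
Margin to runaway = 1 − 0.4946 = 0.51.

0.51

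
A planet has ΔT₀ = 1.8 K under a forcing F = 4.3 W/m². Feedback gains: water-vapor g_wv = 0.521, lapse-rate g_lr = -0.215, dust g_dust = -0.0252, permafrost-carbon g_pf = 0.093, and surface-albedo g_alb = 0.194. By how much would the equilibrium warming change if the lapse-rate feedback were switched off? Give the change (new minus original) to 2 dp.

4.12 K

Original: g = 0.5678, ΔT = 1.8/(1−0.5678) = 4.1647 K.
Without lapse-rate: g' = 0.7828, ΔT' = 1.8/(1−0.7828) = 8.2873 K.
Change = 8.2873 − 4.1647 = 4.12 K.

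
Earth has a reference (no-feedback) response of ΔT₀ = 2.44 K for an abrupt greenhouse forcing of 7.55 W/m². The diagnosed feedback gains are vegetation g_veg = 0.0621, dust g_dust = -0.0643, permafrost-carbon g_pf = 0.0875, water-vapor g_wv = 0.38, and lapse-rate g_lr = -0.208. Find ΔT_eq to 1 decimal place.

3.3 K

Total gain g = 0.0621 − 0.0643 + 0.0875 + 0.38 − 0.208 = 0.2573.
Amplification A = 1/(1 − 0.2573) = 1.346.
ΔT = 2.44 × 1.346 = 3.3 K.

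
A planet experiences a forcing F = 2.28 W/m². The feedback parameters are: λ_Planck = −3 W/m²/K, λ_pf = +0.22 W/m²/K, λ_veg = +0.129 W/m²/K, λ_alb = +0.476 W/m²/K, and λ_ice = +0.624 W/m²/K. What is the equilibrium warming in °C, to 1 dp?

Net feedback parameter λ = (−3) + (+0.22) + (+0.129) + (+0.476) + (+0.624) = -1.551 W/m²/K.
ΔT = −F/λ = −2.28/(-1.551) = 1.5 °C.

1.5 °C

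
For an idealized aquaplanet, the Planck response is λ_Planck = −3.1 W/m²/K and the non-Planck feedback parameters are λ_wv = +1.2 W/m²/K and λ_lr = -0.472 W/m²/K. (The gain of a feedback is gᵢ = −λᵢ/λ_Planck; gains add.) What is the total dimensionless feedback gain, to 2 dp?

Convert to gains: g_wv = 1.2/3.1 = 0.3871; g_lr = -0.472/3.1 = -0.1523.
Total gain g = 0.2348.

0.23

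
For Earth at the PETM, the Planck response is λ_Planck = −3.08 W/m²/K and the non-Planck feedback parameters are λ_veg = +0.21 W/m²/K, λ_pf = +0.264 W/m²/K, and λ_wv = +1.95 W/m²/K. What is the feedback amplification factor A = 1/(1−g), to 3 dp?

Convert to gains: g_veg = 0.21/3.08 = 0.06818; g_pf = 0.264/3.08 = 0.08571; g_wv = 1.95/3.08 = 0.6331.
Total gain g = 0.78699.
A = 1/(1 − 0.78699) = 4.695.

4.695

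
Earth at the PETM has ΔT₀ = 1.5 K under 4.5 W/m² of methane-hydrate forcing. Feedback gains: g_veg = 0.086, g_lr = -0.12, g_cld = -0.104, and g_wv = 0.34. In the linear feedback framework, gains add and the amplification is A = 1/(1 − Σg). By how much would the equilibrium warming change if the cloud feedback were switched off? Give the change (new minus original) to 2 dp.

0.28 K

Original: g = 0.202, ΔT = 1.5/(1−0.202) = 1.8797 K.
Without cloud: g' = 0.306, ΔT' = 1.5/(1−0.306) = 2.1614 K.
Change = 2.1614 − 1.8797 = 0.28 K.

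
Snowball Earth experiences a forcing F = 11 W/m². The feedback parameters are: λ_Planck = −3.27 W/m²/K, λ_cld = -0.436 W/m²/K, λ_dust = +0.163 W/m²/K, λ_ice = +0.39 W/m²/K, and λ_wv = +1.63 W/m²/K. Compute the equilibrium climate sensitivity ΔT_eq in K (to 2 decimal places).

Net feedback parameter λ = (−3.27) + (-0.436) + (+0.163) + (+0.39) + (+1.63) = -1.523 W/m²/K.
ΔT = −F/λ = −11/(-1.523) = 7.22 K.

7.22 K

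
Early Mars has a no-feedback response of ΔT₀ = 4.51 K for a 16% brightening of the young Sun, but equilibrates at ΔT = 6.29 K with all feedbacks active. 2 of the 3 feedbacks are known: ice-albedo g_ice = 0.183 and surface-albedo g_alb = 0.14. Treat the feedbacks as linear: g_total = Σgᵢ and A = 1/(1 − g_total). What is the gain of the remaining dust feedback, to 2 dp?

-0.04

Amplification A = ΔT/ΔT₀ = 6.29/4.51 = 1.395.
Total gain g = 1 − 1/A = 1 − 1/1.395 = 0.2832.
Known gains sum to 0.183 + 0.14 = 0.323.
g_dust = 0.2832 − 0.323 = -0.04.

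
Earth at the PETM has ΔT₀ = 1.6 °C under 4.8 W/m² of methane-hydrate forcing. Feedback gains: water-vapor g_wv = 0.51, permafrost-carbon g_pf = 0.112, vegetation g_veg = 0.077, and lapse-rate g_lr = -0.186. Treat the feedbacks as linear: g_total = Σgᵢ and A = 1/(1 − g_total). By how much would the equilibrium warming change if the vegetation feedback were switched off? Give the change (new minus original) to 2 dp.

-0.45 °C

Original: g = 0.513, ΔT = 1.6/(1−0.513) = 3.2854 °C.
Without vegetation: g' = 0.436, ΔT' = 1.6/(1−0.436) = 2.8369 °C.
Change = 2.8369 − 3.2854 = -0.45 °C.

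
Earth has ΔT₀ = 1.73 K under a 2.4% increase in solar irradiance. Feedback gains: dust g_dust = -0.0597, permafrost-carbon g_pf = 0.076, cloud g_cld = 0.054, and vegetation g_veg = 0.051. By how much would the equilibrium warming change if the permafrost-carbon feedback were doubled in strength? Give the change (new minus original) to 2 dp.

Original: g = 0.1213, ΔT = 1.73/(1−0.1213) = 1.9688 K.
With doubled permafrost-carbon: g' = 0.1973, ΔT' = 1.73/(1−0.1973) = 2.1552 K.
Change = 2.1552 − 1.9688 = 0.19 K.

0.19 K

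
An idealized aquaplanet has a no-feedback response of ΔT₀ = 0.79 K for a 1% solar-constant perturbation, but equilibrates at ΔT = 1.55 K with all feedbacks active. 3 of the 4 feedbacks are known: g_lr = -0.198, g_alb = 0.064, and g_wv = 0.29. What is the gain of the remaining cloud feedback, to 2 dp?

Amplification A = ΔT/ΔT₀ = 1.55/0.79 = 1.962.
Total gain g = 1 − 1/A = 1 − 1/1.962 = 0.4903.
Known gains sum to -0.198 + 0.064 + 0.29 = 0.156.
g_cld = 0.4903 − 0.156 = 0.33.

0.33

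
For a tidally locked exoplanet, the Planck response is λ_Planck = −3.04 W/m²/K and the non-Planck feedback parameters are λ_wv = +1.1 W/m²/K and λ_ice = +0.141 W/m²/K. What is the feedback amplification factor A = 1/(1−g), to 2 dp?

Convert to gains: g_wv = 1.1/3.04 = 0.3618; g_ice = 0.141/3.04 = 0.04638.
Total gain g = 0.40818.
A = 1/(1 − 0.40818) = 1.69.

1.69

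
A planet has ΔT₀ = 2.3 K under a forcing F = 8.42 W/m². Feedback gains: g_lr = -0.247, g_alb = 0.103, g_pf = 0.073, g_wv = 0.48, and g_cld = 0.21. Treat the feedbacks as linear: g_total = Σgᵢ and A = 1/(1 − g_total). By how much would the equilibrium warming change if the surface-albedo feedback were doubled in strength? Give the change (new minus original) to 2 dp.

Original: g = 0.619, ΔT = 2.3/(1−0.619) = 6.0367 K.
With doubled surface-albedo: g' = 0.722, ΔT' = 2.3/(1−0.722) = 8.2734 K.
Change = 8.2734 − 6.0367 = 2.24 K.

2.24 K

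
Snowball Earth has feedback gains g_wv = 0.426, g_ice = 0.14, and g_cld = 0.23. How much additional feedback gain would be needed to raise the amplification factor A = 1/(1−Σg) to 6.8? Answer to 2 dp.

Current total gain = 0.796.
Target gain for A = 6.8: g* = 1 − 1/6.8 = 0.8529.
Additional gain needed = 0.8529 − 0.796 = 0.06.

0.06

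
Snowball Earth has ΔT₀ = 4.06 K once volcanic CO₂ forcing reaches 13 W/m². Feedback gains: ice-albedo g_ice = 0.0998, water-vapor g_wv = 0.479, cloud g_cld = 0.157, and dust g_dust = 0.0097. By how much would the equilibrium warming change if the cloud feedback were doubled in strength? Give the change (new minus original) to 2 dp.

25.69 K

Original: g = 0.7455, ΔT = 4.06/(1−0.7455) = 15.9528 K.
With doubled cloud: g' = 0.9025, ΔT' = 4.06/(1−0.9025) = 41.6410 K.
Change = 41.6410 − 15.9528 = 25.69 K.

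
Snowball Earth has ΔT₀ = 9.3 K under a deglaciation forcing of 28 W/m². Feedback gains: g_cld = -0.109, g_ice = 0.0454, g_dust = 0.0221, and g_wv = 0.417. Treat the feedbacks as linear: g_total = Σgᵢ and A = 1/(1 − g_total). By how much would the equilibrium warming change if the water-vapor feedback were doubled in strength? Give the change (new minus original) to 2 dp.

29.93 K

Original: g = 0.3755, ΔT = 9.3/(1−0.3755) = 14.8919 K.
With doubled water-vapor: g' = 0.7925, ΔT' = 9.3/(1−0.7925) = 44.8193 K.
Change = 44.8193 − 14.8919 = 29.93 K.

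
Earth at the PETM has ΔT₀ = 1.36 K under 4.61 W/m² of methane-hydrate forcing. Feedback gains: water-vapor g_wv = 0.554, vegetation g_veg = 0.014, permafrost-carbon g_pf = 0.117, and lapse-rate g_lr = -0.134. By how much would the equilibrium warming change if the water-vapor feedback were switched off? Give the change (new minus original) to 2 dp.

Original: g = 0.551, ΔT = 1.36/(1−0.551) = 3.0290 K.
Without water-vapor: g' = -0.003, ΔT' = 1.36/(1+0.003) = 1.3559 K.
Change = 1.3559 − 3.0290 = -1.67 K.

-1.67 K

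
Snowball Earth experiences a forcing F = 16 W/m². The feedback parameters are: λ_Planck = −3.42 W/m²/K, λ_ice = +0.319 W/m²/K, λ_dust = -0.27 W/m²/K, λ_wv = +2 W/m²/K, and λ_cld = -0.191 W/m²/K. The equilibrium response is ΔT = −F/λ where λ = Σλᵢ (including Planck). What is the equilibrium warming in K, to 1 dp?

Net feedback parameter λ = (−3.42) + (+0.319) + (-0.27) + (+2) + (-0.191) = -1.562 W/m²/K.
ΔT = −F/λ = −16/(-1.562) = 10.2 K.

10.2 K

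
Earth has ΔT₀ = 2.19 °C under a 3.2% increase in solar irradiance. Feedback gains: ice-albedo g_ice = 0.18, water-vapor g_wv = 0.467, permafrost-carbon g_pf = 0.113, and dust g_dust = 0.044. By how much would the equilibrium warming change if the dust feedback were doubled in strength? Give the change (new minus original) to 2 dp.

Original: g = 0.804, ΔT = 2.19/(1−0.804) = 11.1735 °C.
With doubled dust: g' = 0.848, ΔT' = 2.19/(1−0.848) = 14.4079 °C.
Change = 14.4079 − 11.1735 = 3.23 °C.

3.23 °C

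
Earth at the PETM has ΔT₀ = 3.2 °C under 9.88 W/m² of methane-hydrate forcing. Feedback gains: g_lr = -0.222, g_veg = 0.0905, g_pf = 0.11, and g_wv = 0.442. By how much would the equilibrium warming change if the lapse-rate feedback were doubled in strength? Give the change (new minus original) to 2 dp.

Original: g = 0.4205, ΔT = 3.2/(1−0.4205) = 5.5220 °C.
With doubled lapse-rate: g' = 0.1985, ΔT' = 3.2/(1−0.1985) = 3.9925 °C.
Change = 3.9925 − 5.5220 = -1.53 °C.

-1.53 °C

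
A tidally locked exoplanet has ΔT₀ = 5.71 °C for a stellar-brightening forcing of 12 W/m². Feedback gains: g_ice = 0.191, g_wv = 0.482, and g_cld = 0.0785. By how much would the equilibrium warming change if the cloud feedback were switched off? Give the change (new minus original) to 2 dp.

Original: g = 0.7515, ΔT = 5.71/(1−0.7515) = 22.9779 °C.
Without cloud: g' = 0.673, ΔT' = 5.71/(1−0.673) = 17.4618 °C.
Change = 17.4618 − 22.9779 = -5.52 °C.

-5.52 °C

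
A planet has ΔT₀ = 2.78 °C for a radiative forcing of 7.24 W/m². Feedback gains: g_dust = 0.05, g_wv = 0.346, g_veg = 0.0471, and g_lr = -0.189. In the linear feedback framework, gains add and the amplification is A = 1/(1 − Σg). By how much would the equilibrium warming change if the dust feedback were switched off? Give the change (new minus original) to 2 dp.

Original: g = 0.2541, ΔT = 2.78/(1−0.2541) = 3.7270 °C.
Without dust: g' = 0.2041, ΔT' = 2.78/(1−0.2041) = 3.4929 °C.
Change = 3.4929 − 3.7270 = -0.23 °C.

-0.23 °C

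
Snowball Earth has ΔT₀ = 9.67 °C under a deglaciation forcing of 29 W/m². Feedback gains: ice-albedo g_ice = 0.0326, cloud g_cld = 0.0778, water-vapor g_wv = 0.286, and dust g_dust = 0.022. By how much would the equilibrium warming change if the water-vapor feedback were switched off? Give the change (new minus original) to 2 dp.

Original: g = 0.4184, ΔT = 9.67/(1−0.4184) = 16.6265 °C.
Without water-vapor: g' = 0.1324, ΔT' = 9.67/(1−0.1324) = 11.1457 °C.
Change = 11.1457 − 16.6265 = -5.48 °C.

-5.48 °C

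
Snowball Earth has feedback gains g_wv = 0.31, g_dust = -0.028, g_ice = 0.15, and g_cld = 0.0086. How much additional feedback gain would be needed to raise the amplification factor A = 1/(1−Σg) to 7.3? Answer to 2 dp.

Current total gain = 0.4406.
Target gain for A = 7.3: g* = 1 − 1/7.3 = 0.863.
Additional gain needed = 0.863 − 0.4406 = 0.42.

0.42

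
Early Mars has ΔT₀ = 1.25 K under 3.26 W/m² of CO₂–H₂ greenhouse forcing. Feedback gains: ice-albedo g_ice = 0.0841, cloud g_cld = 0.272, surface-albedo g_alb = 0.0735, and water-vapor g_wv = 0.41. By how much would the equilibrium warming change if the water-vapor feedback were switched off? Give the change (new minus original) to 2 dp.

-5.60 K

Original: g = 0.8396, ΔT = 1.25/(1−0.8396) = 7.7930 K.
Without water-vapor: g' = 0.4296, ΔT' = 1.25/(1−0.4296) = 2.1914 K.
Change = 2.1914 − 7.7930 = -5.60 K.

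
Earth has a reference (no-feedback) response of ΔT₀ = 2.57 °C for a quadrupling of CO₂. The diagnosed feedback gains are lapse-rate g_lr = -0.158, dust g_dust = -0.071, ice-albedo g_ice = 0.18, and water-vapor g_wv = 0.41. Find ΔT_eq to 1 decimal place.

4.0 °C

Total gain g = -0.158 − 0.071 + 0.18 + 0.41 = 0.361.
Amplification A = 1/(1 − 0.361) = 1.565.
ΔT = 2.57 × 1.565 = 4.0 °C.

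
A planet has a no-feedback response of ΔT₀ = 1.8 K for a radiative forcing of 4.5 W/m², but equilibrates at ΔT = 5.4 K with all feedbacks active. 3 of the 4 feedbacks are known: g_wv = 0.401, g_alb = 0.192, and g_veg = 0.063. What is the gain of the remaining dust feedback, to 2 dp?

Amplification A = ΔT/ΔT₀ = 5.4/1.8 = 3.
Total gain g = 1 − 1/A = 1 − 1/3 = 0.6667.
Known gains sum to 0.401 + 0.192 + 0.063 = 0.656.
g_dust = 0.6667 − 0.656 = 0.01.

0.01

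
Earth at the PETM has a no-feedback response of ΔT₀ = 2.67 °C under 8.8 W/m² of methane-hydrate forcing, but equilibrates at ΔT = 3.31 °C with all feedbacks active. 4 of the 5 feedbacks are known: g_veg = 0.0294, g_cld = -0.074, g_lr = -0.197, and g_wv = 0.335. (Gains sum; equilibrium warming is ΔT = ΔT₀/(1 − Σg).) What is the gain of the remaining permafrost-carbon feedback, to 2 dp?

0.10

Amplification A = ΔT/ΔT₀ = 3.31/2.67 = 1.24.
Total gain g = 1 − 1/A = 1 − 1/1.24 = 0.1935.
Known gains sum to 0.0294 − 0.074 − 0.197 + 0.335 = 0.0934.
g_pf = 0.1935 − 0.0934 = 0.10.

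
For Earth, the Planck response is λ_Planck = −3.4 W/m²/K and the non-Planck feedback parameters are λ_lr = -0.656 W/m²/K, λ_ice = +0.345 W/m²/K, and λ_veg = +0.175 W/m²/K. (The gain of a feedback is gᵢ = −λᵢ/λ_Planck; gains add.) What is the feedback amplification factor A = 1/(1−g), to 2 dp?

0.96

Convert to gains: g_lr = -0.656/3.4 = -0.1929; g_ice = 0.345/3.4 = 0.1015; g_veg = 0.175/3.4 = 0.05147.
Total gain g = -0.03993.
A = 1/(1 + 0.03993) = 0.96.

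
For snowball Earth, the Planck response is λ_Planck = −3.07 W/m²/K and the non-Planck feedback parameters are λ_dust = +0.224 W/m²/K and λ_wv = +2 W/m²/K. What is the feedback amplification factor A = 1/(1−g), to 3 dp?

3.629

Convert to gains: g_dust = 0.224/3.07 = 0.07296; g_wv = 2/3.07 = 0.6515.
Total gain g = 0.72446.
A = 1/(1 − 0.72446) = 3.629.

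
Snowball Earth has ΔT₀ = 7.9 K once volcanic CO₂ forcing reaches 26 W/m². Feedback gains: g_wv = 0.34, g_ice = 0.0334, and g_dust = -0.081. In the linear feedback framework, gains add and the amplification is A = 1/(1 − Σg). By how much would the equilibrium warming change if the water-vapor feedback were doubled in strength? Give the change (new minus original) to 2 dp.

Original: g = 0.2924, ΔT = 7.9/(1−0.2924) = 11.1645 K.
With doubled water-vapor: g' = 0.6324, ΔT' = 7.9/(1−0.6324) = 21.4908 K.
Change = 21.4908 − 11.1645 = 10.33 K.

10.33 K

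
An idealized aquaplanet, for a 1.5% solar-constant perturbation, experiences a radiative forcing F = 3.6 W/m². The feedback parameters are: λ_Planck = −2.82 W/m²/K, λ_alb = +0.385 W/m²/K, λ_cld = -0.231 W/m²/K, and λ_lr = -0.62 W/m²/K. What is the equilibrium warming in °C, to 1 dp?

Net feedback parameter λ = (−2.82) + (+0.385) + (-0.231) + (-0.62) = -3.286 W/m²/K.
ΔT = −F/λ = −3.6/(-3.286) = 1.1 °C.

1.1 °C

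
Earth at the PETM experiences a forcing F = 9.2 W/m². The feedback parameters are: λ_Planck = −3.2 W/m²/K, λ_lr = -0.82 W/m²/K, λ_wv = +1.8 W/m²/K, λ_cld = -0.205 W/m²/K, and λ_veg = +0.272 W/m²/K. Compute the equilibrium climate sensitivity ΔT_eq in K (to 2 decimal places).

Net feedback parameter λ = (−3.2) + (-0.82) + (+1.8) + (-0.205) + (+0.272) = -2.153 W/m²/K.
ΔT = −F/λ = −9.2/(-2.153) = 4.27 K.

4.27 K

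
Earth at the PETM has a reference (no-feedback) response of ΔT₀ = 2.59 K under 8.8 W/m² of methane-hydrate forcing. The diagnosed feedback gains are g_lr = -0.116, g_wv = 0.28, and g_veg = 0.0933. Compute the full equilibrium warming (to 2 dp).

Total gain g = -0.116 + 0.28 + 0.0933 = 0.2573.
Amplification A = 1/(1 − 0.2573) = 1.346.
ΔT = 2.59 × 1.346 = 3.49 K.

3.49 K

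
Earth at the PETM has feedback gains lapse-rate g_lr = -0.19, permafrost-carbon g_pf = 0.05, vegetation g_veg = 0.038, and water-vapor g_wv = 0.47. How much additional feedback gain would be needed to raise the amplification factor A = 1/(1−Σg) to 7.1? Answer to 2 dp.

Current total gain = 0.368.
Target gain for A = 7.1: g* = 1 − 1/7.1 = 0.8592.
Additional gain needed = 0.8592 − 0.368 = 0.49.

0.49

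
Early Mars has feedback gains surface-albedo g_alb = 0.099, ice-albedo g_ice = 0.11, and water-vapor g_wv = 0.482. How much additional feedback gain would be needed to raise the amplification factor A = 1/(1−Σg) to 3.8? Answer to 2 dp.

Current total gain = 0.691.
Target gain for A = 3.8: g* = 1 − 1/3.8 = 0.7368.
Additional gain needed = 0.7368 − 0.691 = 0.05.

0.05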